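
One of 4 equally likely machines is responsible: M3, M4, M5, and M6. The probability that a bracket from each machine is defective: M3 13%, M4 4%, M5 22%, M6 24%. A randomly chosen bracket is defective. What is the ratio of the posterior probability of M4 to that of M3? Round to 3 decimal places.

0.308

Since the prior is uniform, the posterior is proportional to the likelihood:
  M3: 0.13
  M4: 0.04
  M5: 0.22
  M6: 0.24
Total = 0.63.
The ratio is 0.04 / 0.13 (the normalizer cancels) = 0.308.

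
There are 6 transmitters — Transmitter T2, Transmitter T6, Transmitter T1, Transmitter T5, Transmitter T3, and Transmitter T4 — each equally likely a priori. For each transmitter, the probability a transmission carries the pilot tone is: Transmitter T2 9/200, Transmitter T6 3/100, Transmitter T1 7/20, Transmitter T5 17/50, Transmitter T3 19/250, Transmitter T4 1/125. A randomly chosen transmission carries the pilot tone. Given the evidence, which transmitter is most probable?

With a uniform prior (1/6 each), posterior ∝ likelihood:
  Transmitter T2: 0.045
  Transmitter T6: 0.03
  Transmitter T1: 0.35
  Transmitter T5: 0.34
  Transmitter T3: 0.076
  Transmitter T4: 0.008
Sum = 0.849.
Largest term belongs to Transmitter T1, so Transmitter T1 is most probable.

Transmitter T1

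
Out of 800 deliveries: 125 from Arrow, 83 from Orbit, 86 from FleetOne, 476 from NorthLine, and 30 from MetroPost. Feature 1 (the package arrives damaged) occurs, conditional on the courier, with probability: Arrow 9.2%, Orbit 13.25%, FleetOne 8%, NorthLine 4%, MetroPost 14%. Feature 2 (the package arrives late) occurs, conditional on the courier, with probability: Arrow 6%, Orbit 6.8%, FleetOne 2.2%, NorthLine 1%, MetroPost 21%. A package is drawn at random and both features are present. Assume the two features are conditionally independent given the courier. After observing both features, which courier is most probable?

Compute prior × likelihood for every hypothesis:
  Arrow: 0.15625 × 0.092 × 0.06 = 0.0008625
  Orbit: 0.10375 × 0.1325 × 0.068 = 0.0009347875
  FleetOne: 0.1075 × 0.08 × 0.022 = 0.0001892
  NorthLine: 0.595 × 0.04 × 0.01 = 0.000238
  MetroPost: 0.0375 × 0.14 × 0.21 = 0.0011025
Total = 0.0033269875.
Largest term belongs to MetroPost, so MetroPost is most probable.

MetroPost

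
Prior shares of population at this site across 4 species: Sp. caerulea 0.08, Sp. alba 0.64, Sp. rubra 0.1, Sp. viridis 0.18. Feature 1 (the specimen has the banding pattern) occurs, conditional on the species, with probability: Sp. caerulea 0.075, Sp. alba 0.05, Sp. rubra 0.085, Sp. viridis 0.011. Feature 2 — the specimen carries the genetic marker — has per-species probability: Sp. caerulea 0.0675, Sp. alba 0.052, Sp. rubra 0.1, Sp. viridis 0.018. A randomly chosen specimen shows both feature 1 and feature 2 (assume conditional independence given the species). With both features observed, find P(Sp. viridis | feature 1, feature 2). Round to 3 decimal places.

0.012

By Bayes' rule, posterior ∝ prior × likelihood:
  Sp. caerulea: 0.08 × 0.075 × 0.0675 = 0.000405
  Sp. alba: 0.64 × 0.05 × 0.052 = 0.001664
  Sp. rubra: 0.1 × 0.085 × 0.1 = 0.00085
  Sp. viridis: 0.18 × 0.011 × 0.018 = 0.00003564
Sum = 0.00295464.
P(Sp. viridis | evidence) = 0.00003564 / 0.00295464 ≈ 0.012.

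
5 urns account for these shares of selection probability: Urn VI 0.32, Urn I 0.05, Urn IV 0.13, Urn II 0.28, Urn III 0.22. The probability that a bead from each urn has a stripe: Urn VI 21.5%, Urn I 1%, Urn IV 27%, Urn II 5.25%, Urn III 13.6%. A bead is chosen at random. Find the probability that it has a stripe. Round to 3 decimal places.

Compute prior × likelihood for every hypothesis:
  Urn VI: 0.32 × 0.215 = 0.0688
  Urn I: 0.05 × 0.01 = 0.0005
  Urn IV: 0.13 × 0.27 = 0.0351
  Urn II: 0.28 × 0.0525 = 0.0147
  Urn III: 0.22 × 0.136 = 0.02992
P(striped) = 0.0688 + 0.0005 + 0.0351 + 0.0147 + 0.02992 = 0.14902 → 0.149.

0.149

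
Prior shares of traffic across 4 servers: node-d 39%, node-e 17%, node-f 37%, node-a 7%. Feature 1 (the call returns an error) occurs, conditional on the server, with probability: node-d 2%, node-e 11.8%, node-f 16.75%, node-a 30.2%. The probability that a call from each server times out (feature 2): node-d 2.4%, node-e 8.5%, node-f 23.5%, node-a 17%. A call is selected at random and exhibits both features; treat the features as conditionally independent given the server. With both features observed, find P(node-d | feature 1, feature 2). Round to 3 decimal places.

By Bayes' rule, posterior ∝ prior × likelihood:
  node-d: 0.39 × 0.02 × 0.024 = 0.0001872
  node-e: 0.17 × 0.118 × 0.085 = 0.0017051
  node-f: 0.37 × 0.1675 × 0.235 = 0.014564125
  node-a: 0.07 × 0.302 × 0.17 = 0.0035938
Sum = 0.020050225.
P(node-d | evidence) = 0.0001872 / 0.020050225 ≈ 0.009.

0.009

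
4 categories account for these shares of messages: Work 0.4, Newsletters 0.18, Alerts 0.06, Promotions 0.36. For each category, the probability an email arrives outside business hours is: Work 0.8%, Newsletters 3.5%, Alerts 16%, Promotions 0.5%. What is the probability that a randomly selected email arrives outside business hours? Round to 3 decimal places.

Compute prior × likelihood for every hypothesis:
  Work: 0.4 × 0.008 = 0.0032
  Newsletters: 0.18 × 0.035 = 0.0063
  Alerts: 0.06 × 0.16 = 0.0096
  Promotions: 0.36 × 0.005 = 0.0018
P(off-hours) = 0.0032 + 0.0063 + 0.0096 + 0.0018 = 0.0209 → 0.021.

0.021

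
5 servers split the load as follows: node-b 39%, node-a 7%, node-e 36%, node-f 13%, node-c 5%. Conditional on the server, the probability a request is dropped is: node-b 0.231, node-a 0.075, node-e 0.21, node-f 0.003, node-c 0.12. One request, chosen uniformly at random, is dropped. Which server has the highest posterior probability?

node-b

Unnormalized posteriors (prior × likelihood):
  node-b: 0.39 × 0.231 = 0.09009
  node-a: 0.07 × 0.075 = 0.00525
  node-e: 0.36 × 0.21 = 0.0756
  node-f: 0.13 × 0.003 = 0.00039
  node-c: 0.05 × 0.12 = 0.006
Normalizing constant = 0.17733.
Largest term belongs to node-b, so node-b is most probable.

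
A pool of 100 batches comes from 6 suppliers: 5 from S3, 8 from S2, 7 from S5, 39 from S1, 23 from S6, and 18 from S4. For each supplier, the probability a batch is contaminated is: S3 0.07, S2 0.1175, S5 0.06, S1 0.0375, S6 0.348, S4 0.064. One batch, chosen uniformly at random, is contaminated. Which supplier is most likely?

S6

By Bayes' rule, posterior ∝ prior × likelihood:
  S3: 0.05 × 0.07 = 0.0035
  S2: 0.08 × 0.1175 = 0.0094
  S5: 0.07 × 0.06 = 0.0042
  S1: 0.39 × 0.0375 = 0.014625
  S6: 0.23 × 0.348 = 0.08004
  S4: 0.18 × 0.064 = 0.01152
Sum = 0.123285.
Largest term belongs to S6, so S6 is most probable.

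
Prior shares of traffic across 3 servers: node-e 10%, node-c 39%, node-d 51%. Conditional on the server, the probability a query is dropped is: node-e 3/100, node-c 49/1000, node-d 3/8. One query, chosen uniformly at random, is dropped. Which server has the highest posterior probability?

node-d

Prior × likelihood for each hypothesis:
  node-e: 0.1 × 0.03 = 0.003
  node-c: 0.39 × 0.049 = 0.01911
  node-d: 0.51 × 0.375 = 0.19125
Total = 0.21336.
Largest term belongs to node-d, so node-d is most probable.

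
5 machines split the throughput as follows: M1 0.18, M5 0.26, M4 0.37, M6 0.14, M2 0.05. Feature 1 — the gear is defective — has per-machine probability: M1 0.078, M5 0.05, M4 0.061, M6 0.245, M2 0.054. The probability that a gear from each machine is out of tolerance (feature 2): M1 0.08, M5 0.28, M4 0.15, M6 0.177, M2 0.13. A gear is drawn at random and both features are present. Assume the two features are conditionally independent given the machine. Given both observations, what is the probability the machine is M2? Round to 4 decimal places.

0.0241

Prior × likelihood for each hypothesis:
  M1: 0.18 × 0.078 × 0.08 = 0.0011232
  M5: 0.26 × 0.05 × 0.28 = 0.00364
  M4: 0.37 × 0.061 × 0.15 = 0.0033855
  M6: 0.14 × 0.245 × 0.177 = 0.0060711
  M2: 0.05 × 0.054 × 0.13 = 0.000351
Normalizing constant = 0.0145708.
P(M2 | evidence) = 0.000351 / 0.0145708 ≈ 0.0241.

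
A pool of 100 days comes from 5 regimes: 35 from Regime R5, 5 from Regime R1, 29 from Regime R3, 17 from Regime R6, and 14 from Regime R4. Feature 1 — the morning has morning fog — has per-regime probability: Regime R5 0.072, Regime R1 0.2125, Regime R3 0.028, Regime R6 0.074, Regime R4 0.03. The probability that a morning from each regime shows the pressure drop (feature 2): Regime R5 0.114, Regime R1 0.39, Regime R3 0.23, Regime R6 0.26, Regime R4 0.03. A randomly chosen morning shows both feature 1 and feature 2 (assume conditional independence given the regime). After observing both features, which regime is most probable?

By Bayes' rule, posterior ∝ prior × likelihood:
  Regime R5: 0.35 × 0.072 × 0.114 = 0.0028728
  Regime R1: 0.05 × 0.2125 × 0.39 = 0.00414375
  Regime R3: 0.29 × 0.028 × 0.23 = 0.0018676
  Regime R6: 0.17 × 0.074 × 0.26 = 0.0032708
  Regime R4: 0.14 × 0.03 × 0.03 = 0.000126
Sum = 0.01228095.
Largest term belongs to Regime R1, so Regime R1 is most probable.

Regime R1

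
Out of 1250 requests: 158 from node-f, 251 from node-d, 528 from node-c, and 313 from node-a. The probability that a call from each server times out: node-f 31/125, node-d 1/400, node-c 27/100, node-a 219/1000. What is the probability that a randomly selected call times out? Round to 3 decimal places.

0.201

Compute prior × likelihood for every hypothesis:
  node-f: 0.1264 × 0.248 = 0.0313472
  node-d: 0.2008 × 0.0025 = 0.000502
  node-c: 0.4224 × 0.27 = 0.114048
  node-a: 0.2504 × 0.219 = 0.0548376
P(timeout) = 0.0313472 + 0.000502 + 0.114048 + 0.0548376 = 0.2007348 → 0.201.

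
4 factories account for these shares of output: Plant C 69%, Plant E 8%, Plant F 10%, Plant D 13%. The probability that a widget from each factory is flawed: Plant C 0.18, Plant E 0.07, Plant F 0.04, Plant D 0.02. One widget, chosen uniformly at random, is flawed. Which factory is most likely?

Plant C

Prior × likelihood for each hypothesis:
  Plant C: 0.69 × 0.18 = 0.1242
  Plant E: 0.08 × 0.07 = 0.0056
  Plant F: 0.1 × 0.04 = 0.004
  Plant D: 0.13 × 0.02 = 0.0026
Sum = 0.1364.
Largest term belongs to Plant C, so Plant C is most probable.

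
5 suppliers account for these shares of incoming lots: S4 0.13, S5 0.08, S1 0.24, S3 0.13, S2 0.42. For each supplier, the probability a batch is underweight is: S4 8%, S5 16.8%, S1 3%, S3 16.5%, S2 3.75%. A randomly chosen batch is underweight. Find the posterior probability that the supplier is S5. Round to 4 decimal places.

0.1970

By Bayes' rule, posterior ∝ prior × likelihood:
  S4: 0.13 × 0.08 = 0.0104
  S5: 0.08 × 0.168 = 0.01344
  S1: 0.24 × 0.03 = 0.0072
  S3: 0.13 × 0.165 = 0.02145
  S2: 0.42 × 0.0375 = 0.01575
Sum = 0.06824.
P(S5 | evidence) = 0.01344 / 0.06824 ≈ 0.1970.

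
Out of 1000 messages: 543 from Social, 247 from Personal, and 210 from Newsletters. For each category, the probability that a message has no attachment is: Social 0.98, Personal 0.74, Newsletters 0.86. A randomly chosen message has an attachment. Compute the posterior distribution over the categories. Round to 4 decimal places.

Social 0.1039, Personal 0.6147, Newsletters 0.2814

Taking complements, P(attachment | each) = Social 0.02, Personal 0.26, Newsletters 0.14.
Prior × likelihood for each hypothesis:
  Social: 0.543 × 0.02 = 0.01086
  Personal: 0.247 × 0.26 = 0.06422
  Newsletters: 0.21 × 0.14 = 0.0294
Sum = 0.10448.
P(Social | attachment) = 0.01086/0.10448 ≈ 0.1039
P(Personal | attachment) = 0.06422/0.10448 ≈ 0.6147
P(Newsletters | attachment) = 0.0294/0.10448 ≈ 0.2814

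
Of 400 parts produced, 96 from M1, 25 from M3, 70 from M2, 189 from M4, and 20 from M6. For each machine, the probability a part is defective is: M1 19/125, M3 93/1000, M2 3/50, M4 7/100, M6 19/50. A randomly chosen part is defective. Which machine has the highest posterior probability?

M1

Unnormalized posteriors (prior × likelihood):
  M1: 0.24 × 0.152 = 0.03648
  M3: 0.0625 × 0.093 = 0.0058125
  M2: 0.175 × 0.06 = 0.0105
  M4: 0.4725 × 0.07 = 0.033075
  M6: 0.05 × 0.38 = 0.019
Normalizing constant = 0.1048675.
Largest term belongs to M1, so M1 is most probable.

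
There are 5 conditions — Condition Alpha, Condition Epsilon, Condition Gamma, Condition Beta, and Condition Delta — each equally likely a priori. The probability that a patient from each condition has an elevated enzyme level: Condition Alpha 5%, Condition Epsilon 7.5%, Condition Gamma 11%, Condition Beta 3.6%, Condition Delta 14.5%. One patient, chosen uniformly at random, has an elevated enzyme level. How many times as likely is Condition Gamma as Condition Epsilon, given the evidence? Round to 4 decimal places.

1.4667

With a uniform prior (1/5 each), posterior ∝ likelihood:
  Condition Alpha: 0.05
  Condition Epsilon: 0.075
  Condition Gamma: 0.11
  Condition Beta: 0.036
  Condition Delta: 0.145
Sum = 0.416.
The ratio is 0.11 / 0.075 (the normalizer cancels) = 1.4667.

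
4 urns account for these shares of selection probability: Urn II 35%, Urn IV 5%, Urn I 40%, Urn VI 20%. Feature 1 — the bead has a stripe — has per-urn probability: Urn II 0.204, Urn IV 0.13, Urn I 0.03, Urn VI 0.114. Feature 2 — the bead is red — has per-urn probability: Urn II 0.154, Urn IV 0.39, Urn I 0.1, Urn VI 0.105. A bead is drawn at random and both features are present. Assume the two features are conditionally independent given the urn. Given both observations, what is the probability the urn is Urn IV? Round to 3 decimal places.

Prior × likelihood for each hypothesis:
  Urn II: 0.35 × 0.204 × 0.154 = 0.0109956
  Urn IV: 0.05 × 0.13 × 0.39 = 0.002535
  Urn I: 0.4 × 0.03 × 0.1 = 0.0012
  Urn VI: 0.2 × 0.114 × 0.105 = 0.002394
Sum = 0.0171246.
P(Urn IV | evidence) = 0.002535 / 0.0171246 ≈ 0.148.

0.148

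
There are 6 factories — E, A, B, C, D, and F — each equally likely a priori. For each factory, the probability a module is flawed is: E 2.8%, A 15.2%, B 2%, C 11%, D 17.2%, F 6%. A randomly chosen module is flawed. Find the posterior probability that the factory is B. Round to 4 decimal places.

0.0369

With a uniform prior (1/6 each), posterior ∝ likelihood:
  E: 0.028
  A: 0.152
  B: 0.02
  C: 0.11
  D: 0.172
  F: 0.06
Total = 0.542.
P(B | evidence) = 0.02 / 0.542 ≈ 0.0369.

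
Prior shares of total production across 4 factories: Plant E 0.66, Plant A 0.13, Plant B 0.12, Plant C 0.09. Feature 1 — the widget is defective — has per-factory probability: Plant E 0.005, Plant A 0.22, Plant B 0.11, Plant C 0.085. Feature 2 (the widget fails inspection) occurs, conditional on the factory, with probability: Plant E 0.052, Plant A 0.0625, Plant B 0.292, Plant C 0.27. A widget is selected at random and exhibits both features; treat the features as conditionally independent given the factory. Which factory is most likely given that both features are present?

Plant B

By Bayes' rule, posterior ∝ prior × likelihood:
  Plant E: 0.66 × 0.005 × 0.052 = 0.0001716
  Plant A: 0.13 × 0.22 × 0.0625 = 0.0017875
  Plant B: 0.12 × 0.11 × 0.292 = 0.0038544
  Plant C: 0.09 × 0.085 × 0.27 = 0.0020655
Sum = 0.007879.
Largest term belongs to Plant B, so Plant B is most probable.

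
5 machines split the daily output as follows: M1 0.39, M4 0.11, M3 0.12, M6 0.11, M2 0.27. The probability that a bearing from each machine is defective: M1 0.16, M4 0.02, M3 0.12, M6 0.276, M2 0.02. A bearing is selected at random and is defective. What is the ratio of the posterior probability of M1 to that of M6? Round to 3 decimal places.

2.055

By Bayes' rule, posterior ∝ prior × likelihood:
  M1: 0.39 × 0.16 = 0.0624
  M4: 0.11 × 0.02 = 0.0022
  M3: 0.12 × 0.12 = 0.0144
  M6: 0.11 × 0.276 = 0.03036
  M2: 0.27 × 0.02 = 0.0054
Normalizing constant = 0.11476.
The ratio is 0.0624 / 0.03036 (the normalizer cancels) = 2.055.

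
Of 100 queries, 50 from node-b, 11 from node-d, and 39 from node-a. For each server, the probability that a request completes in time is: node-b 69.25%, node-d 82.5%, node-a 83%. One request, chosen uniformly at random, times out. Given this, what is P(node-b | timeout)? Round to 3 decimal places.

Taking complements, P(timeout | each) = node-b 0.3075, node-d 0.175, node-a 0.17.
Unnormalized posteriors (prior × likelihood):
  node-b: 0.5 × 0.3075 = 0.15375
  node-d: 0.11 × 0.175 = 0.01925
  node-a: 0.39 × 0.17 = 0.0663
Normalizing constant = 0.2393.
P(node-b | evidence) = 0.15375 / 0.2393 ≈ 0.642.

0.642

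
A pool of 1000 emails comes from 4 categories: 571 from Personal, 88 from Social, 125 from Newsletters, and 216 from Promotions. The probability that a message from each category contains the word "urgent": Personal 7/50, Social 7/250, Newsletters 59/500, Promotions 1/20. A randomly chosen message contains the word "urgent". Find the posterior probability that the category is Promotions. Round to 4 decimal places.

Prior × likelihood for each hypothesis:
  Personal: 0.571 × 0.14 = 0.07994
  Social: 0.088 × 0.028 = 0.002464
  Newsletters: 0.125 × 0.118 = 0.01475
  Promotions: 0.216 × 0.05 = 0.0108
Normalizing constant = 0.107954.
P(Promotions | evidence) = 0.0108 / 0.107954 ≈ 0.1000.

0.1000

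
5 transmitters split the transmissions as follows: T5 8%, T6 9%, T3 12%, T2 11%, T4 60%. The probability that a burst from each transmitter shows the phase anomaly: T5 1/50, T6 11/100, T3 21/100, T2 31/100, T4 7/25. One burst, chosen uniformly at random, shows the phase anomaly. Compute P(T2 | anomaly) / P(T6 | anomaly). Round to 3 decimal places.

3.444

Prior × likelihood for each hypothesis:
  T5: 0.08 × 0.02 = 0.0016
  T6: 0.09 × 0.11 = 0.0099
  T3: 0.12 × 0.21 = 0.0252
  T2: 0.11 × 0.31 = 0.0341
  T4: 0.6 × 0.28 = 0.168
Sum = 0.2388.
The ratio is 0.0341 / 0.0099 (the normalizer cancels) = 3.444.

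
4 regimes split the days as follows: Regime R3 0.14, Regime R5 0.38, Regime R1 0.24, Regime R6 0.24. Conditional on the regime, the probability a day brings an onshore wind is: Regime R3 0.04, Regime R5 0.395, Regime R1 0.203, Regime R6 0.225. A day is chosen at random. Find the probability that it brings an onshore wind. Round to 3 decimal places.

Unnormalized posteriors (prior × likelihood):
  Regime R3: 0.14 × 0.04 = 0.0056
  Regime R5: 0.38 × 0.395 = 0.1501
  Regime R1: 0.24 × 0.203 = 0.04872
  Regime R6: 0.24 × 0.225 = 0.054
P(onshore) = 0.0056 + 0.1501 + 0.04872 + 0.054 = 0.25842 → 0.258.

0.258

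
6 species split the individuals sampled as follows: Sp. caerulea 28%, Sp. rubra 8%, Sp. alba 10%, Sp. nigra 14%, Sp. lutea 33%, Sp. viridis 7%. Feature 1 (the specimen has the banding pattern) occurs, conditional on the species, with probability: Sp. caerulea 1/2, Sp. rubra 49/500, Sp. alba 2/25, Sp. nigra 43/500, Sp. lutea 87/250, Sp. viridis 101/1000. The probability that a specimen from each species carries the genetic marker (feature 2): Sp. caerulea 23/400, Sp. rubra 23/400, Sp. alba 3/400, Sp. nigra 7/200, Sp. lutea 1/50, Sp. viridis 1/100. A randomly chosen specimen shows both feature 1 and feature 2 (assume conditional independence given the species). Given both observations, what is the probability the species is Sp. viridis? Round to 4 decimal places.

Unnormalized posteriors (prior × likelihood):
  Sp. caerulea: 0.28 × 0.5 × 0.0575 = 0.00805
  Sp. rubra: 0.08 × 0.098 × 0.0575 = 0.0004508
  Sp. alba: 0.1 × 0.08 × 0.0075 = 0.00006
  Sp. nigra: 0.14 × 0.086 × 0.035 = 0.0004214
  Sp. lutea: 0.33 × 0.348 × 0.02 = 0.0022968
  Sp. viridis: 0.07 × 0.101 × 0.01 = 0.0000707
Normalizing constant = 0.0113497.
P(Sp. viridis | evidence) = 0.0000707 / 0.0113497 ≈ 0.0062.

0.0062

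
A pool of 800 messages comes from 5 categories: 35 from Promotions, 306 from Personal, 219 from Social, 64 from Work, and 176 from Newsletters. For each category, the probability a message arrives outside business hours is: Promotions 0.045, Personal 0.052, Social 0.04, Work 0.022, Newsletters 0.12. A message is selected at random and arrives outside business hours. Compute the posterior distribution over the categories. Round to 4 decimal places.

By Bayes' rule, posterior ∝ prior × likelihood:
  Promotions: 0.04375 × 0.045 = 0.00196875
  Personal: 0.3825 × 0.052 = 0.01989
  Social: 0.27375 × 0.04 = 0.01095
  Work: 0.08 × 0.022 = 0.00176
  Newsletters: 0.22 × 0.12 = 0.0264
Sum = 0.06096875.
P(Promotions | off-hours) = 0.00196875/0.06096875 ≈ 0.0323
P(Personal | off-hours) = 0.01989/0.06096875 ≈ 0.3262
P(Social | off-hours) = 0.01095/0.06096875 ≈ 0.1796
P(Work | off-hours) = 0.00176/0.06096875 ≈ 0.0289
P(Newsletters | off-hours) = 0.0264/0.06096875 ≈ 0.4330

Promotions 0.0323, Personal 0.3262, Social 0.1796, Work 0.0289, Newsletters 0.4330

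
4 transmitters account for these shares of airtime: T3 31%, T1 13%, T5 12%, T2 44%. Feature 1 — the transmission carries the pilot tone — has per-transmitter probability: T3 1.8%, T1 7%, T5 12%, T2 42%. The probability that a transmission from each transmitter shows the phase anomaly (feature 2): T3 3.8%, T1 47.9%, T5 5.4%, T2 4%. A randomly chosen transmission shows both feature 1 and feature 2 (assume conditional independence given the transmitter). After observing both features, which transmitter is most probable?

T2

By Bayes' rule, posterior ∝ prior × likelihood:
  T3: 0.31 × 0.018 × 0.038 = 0.00021204
  T1: 0.13 × 0.07 × 0.479 = 0.0043589
  T5: 0.12 × 0.12 × 0.054 = 0.0007776
  T2: 0.44 × 0.42 × 0.04 = 0.007392
Sum = 0.01274054.
Largest term belongs to T2, so T2 is most probable.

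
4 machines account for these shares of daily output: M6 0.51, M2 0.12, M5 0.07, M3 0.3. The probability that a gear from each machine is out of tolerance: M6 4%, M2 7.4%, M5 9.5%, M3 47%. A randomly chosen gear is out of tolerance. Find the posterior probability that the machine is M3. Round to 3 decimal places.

0.797

Compute prior × likelihood for every hypothesis:
  M6: 0.51 × 0.04 = 0.0204
  M2: 0.12 × 0.074 = 0.00888
  M5: 0.07 × 0.095 = 0.00665
  M3: 0.3 × 0.47 = 0.141
Sum = 0.17693.
P(M3 | evidence) = 0.141 / 0.17693 ≈ 0.797.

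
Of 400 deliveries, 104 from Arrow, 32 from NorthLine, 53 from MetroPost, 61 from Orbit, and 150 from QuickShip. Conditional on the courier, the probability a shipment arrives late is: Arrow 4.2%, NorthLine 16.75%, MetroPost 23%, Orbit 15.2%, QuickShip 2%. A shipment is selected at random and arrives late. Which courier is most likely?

MetroPost

Unnormalized posteriors (prior × likelihood):
  Arrow: 0.26 × 0.042 = 0.01092
  NorthLine: 0.08 × 0.1675 = 0.0134
  MetroPost: 0.1325 × 0.23 = 0.030475
  Orbit: 0.1525 × 0.152 = 0.02318
  QuickShip: 0.375 × 0.02 = 0.0075
Normalizing constant = 0.085475.
Largest term belongs to MetroPost, so MetroPost is most probable.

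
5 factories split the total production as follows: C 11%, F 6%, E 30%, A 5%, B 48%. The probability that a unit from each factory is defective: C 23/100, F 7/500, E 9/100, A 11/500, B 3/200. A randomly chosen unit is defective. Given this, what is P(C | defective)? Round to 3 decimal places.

Prior × likelihood for each hypothesis:
  C: 0.11 × 0.23 = 0.0253
  F: 0.06 × 0.014 = 0.00084
  E: 0.3 × 0.09 = 0.027
  A: 0.05 × 0.022 = 0.0011
  B: 0.48 × 0.015 = 0.0072
Total = 0.06144.
P(C | evidence) = 0.0253 / 0.06144 ≈ 0.412.

0.412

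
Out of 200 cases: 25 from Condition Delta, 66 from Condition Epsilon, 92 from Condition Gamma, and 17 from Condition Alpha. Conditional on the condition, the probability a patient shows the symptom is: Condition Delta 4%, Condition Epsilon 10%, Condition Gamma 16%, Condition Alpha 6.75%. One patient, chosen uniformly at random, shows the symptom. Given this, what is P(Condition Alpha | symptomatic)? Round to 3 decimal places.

0.049

By Bayes' rule, posterior ∝ prior × likelihood:
  Condition Delta: 0.125 × 0.04 = 0.005
  Condition Epsilon: 0.33 × 0.1 = 0.033
  Condition Gamma: 0.46 × 0.16 = 0.0736
  Condition Alpha: 0.085 × 0.0675 = 0.0057375
Sum = 0.1173375.
P(Condition Alpha | evidence) = 0.0057375 / 0.1173375 ≈ 0.049.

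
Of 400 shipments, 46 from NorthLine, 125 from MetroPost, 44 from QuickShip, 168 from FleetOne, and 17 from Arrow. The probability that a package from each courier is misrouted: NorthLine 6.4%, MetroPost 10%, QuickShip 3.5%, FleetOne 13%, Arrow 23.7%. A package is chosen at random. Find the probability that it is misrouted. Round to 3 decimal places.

By Bayes' rule, posterior ∝ prior × likelihood:
  NorthLine: 0.115 × 0.064 = 0.00736
  MetroPost: 0.3125 × 0.1 = 0.03125
  QuickShip: 0.11 × 0.035 = 0.00385
  FleetOne: 0.42 × 0.13 = 0.0546
  Arrow: 0.0425 × 0.237 = 0.0100725
P(misrouted) = 0.00736 + 0.03125 + 0.00385 + 0.0546 + 0.0100725 = 0.1071325 → 0.107.

0.107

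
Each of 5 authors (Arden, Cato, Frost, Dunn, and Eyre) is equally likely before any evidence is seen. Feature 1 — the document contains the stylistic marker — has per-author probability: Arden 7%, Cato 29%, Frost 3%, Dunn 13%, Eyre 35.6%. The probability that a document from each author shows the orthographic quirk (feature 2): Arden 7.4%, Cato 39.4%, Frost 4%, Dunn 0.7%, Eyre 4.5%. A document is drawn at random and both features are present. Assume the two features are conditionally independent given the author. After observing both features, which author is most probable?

Since the prior is uniform, the posterior is proportional to the likelihood:
  Arden: 0.07 × 0.074 = 0.00518
  Cato: 0.29 × 0.394 = 0.11426
  Frost: 0.03 × 0.04 = 0.0012
  Dunn: 0.13 × 0.007 = 0.00091
  Eyre: 0.356 × 0.045 = 0.01602
Normalizing constant = 0.13757.
Largest term belongs to Cato, so Cato is most probable.

Cato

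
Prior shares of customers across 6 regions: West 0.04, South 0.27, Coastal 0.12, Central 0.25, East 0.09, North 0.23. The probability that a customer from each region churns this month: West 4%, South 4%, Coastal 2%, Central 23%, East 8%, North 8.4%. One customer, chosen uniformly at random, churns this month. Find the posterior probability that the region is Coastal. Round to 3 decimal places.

Compute prior × likelihood for every hypothesis:
  West: 0.04 × 0.04 = 0.0016
  South: 0.27 × 0.04 = 0.0108
  Coastal: 0.12 × 0.02 = 0.0024
  Central: 0.25 × 0.23 = 0.0575
  East: 0.09 × 0.08 = 0.0072
  North: 0.23 × 0.084 = 0.01932
Total = 0.09882.
P(Coastal | evidence) = 0.0024 / 0.09882 ≈ 0.024.

0.024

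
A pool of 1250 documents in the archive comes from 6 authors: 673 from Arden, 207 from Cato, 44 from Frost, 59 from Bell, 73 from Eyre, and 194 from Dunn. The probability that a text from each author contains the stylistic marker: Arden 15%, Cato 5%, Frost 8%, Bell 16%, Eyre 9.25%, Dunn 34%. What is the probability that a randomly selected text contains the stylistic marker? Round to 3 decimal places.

0.158

By Bayes' rule, posterior ∝ prior × likelihood:
  Arden: 0.5384 × 0.15 = 0.08076
  Cato: 0.1656 × 0.05 = 0.00828
  Frost: 0.0352 × 0.08 = 0.002816
  Bell: 0.0472 × 0.16 = 0.007552
  Eyre: 0.0584 × 0.0925 = 0.005402
  Dunn: 0.1552 × 0.34 = 0.052768
P(marker) = 0.08076 + 0.00828 + 0.002816 + 0.007552 + 0.005402 + 0.052768 = 0.157578 → 0.158.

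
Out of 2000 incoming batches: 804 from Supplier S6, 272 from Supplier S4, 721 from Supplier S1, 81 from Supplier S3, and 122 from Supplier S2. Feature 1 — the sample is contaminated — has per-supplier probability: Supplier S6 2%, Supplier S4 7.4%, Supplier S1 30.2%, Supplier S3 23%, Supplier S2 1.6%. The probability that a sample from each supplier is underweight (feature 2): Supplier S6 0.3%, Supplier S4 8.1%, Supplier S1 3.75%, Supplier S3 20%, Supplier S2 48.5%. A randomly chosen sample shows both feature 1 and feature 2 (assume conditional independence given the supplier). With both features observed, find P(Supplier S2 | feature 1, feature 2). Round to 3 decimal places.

0.065

By Bayes' rule, posterior ∝ prior × likelihood:
  Supplier S6: 0.402 × 0.02 × 0.003 = 0.00002412
  Supplier S4: 0.136 × 0.074 × 0.081 = 0.000815184
  Supplier S1: 0.3605 × 0.302 × 0.0375 = 0.0040826625
  Supplier S3: 0.0405 × 0.23 × 0.2 = 0.001863
  Supplier S2: 0.061 × 0.016 × 0.485 = 0.00047336
Normalizing constant = 0.0072583265.
P(Supplier S2 | evidence) = 0.00047336 / 0.0072583265 ≈ 0.065.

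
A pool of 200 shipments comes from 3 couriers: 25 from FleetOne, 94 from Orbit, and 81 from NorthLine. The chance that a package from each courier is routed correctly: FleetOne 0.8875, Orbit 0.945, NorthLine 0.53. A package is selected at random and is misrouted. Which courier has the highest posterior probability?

Taking complements, P(misrouted | each) = FleetOne 0.1125, Orbit 0.055, NorthLine 0.47.
Unnormalized posteriors (prior × likelihood):
  FleetOne: 0.125 × 0.1125 = 0.0140625
  Orbit: 0.47 × 0.055 = 0.02585
  NorthLine: 0.405 × 0.47 = 0.19035
Sum = 0.2302625.
Largest term belongs to NorthLine, so NorthLine is most probable.

NorthLine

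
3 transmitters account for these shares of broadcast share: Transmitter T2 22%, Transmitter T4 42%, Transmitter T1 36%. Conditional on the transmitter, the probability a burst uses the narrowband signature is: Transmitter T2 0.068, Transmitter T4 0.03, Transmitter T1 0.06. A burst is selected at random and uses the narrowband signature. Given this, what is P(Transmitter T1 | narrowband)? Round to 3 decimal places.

0.439

Prior × likelihood for each hypothesis:
  Transmitter T2: 0.22 × 0.068 = 0.01496
  Transmitter T4: 0.42 × 0.03 = 0.0126
  Transmitter T1: 0.36 × 0.06 = 0.0216
Total = 0.04916.
P(Transmitter T1 | evidence) = 0.0216 / 0.04916 ≈ 0.439.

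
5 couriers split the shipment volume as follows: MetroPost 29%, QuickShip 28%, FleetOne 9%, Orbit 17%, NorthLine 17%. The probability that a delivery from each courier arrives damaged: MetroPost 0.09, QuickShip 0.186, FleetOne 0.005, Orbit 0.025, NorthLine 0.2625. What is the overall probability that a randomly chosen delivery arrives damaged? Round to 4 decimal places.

Unnormalized posteriors (prior × likelihood):
  MetroPost: 0.29 × 0.09 = 0.0261
  QuickShip: 0.28 × 0.186 = 0.05208
  FleetOne: 0.09 × 0.005 = 0.00045
  Orbit: 0.17 × 0.025 = 0.00425
  NorthLine: 0.17 × 0.2625 = 0.044625
P(damaged) = 0.0261 + 0.05208 + 0.00045 + 0.00425 + 0.044625 = 0.127505 → 0.1275.

0.1275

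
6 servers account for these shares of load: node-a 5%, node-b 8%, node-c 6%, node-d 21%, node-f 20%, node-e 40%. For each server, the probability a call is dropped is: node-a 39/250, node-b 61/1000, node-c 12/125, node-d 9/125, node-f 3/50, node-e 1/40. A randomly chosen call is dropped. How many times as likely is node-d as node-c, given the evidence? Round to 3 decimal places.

2.625

Unnormalized posteriors (prior × likelihood):
  node-a: 0.05 × 0.156 = 0.0078
  node-b: 0.08 × 0.061 = 0.00488
  node-c: 0.06 × 0.096 = 0.00576
  node-d: 0.21 × 0.072 = 0.01512
  node-f: 0.2 × 0.06 = 0.012
  node-e: 0.4 × 0.025 = 0.01
Normalizing constant = 0.05556.
The ratio is 0.01512 / 0.00576 (the normalizer cancels) = 2.625.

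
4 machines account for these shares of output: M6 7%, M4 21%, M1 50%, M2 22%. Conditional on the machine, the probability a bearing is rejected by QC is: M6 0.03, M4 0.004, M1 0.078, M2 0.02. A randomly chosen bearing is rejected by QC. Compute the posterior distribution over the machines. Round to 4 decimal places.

Compute prior × likelihood for every hypothesis:
  M6: 0.07 × 0.03 = 0.0021
  M4: 0.21 × 0.004 = 0.00084
  M1: 0.5 × 0.078 = 0.039
  M2: 0.22 × 0.02 = 0.0044
Total = 0.04634.
P(M6 | rejected) = 0.0021/0.04634 ≈ 0.0453
P(M4 | rejected) = 0.00084/0.04634 ≈ 0.0181
P(M1 | rejected) = 0.039/0.04634 ≈ 0.8416
P(M2 | rejected) = 0.0044/0.04634 ≈ 0.0950

M6 0.0453, M4 0.0181, M1 0.8416, M2 0.0950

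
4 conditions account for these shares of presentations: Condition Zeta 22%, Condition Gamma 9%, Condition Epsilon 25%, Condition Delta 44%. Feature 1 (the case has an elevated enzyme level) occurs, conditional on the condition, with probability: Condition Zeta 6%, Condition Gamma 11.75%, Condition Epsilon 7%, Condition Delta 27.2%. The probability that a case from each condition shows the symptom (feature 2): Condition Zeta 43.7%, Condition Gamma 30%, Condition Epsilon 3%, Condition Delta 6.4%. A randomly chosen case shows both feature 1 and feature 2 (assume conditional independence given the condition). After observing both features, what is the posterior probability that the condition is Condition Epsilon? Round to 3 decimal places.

Prior × likelihood for each hypothesis:
  Condition Zeta: 0.22 × 0.06 × 0.437 = 0.0057684
  Condition Gamma: 0.09 × 0.1175 × 0.3 = 0.0031725
  Condition Epsilon: 0.25 × 0.07 × 0.03 = 0.000525
  Condition Delta: 0.44 × 0.272 × 0.064 = 0.00765952
Sum = 0.01712542.
P(Condition Epsilon | evidence) = 0.000525 / 0.01712542 ≈ 0.031.

0.031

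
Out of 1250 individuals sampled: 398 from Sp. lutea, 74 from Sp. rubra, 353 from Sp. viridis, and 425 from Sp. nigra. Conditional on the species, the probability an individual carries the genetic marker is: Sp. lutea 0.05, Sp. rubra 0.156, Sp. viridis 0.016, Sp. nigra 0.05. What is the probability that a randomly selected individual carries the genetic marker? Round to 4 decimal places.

Compute prior × likelihood for every hypothesis:
  Sp. lutea: 0.3184 × 0.05 = 0.01592
  Sp. rubra: 0.0592 × 0.156 = 0.0092352
  Sp. viridis: 0.2824 × 0.016 = 0.0045184
  Sp. nigra: 0.34 × 0.05 = 0.017
P(marker) = 0.01592 + 0.0092352 + 0.0045184 + 0.017 = 0.0466736 → 0.0467.

0.0467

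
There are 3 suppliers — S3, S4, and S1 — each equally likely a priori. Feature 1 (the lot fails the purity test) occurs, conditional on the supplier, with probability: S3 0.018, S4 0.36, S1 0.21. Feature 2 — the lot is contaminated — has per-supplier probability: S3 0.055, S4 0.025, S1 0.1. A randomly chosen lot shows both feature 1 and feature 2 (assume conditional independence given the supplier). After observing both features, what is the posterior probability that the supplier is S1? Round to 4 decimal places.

With a uniform prior (1/3 each), posterior ∝ likelihood:
  S3: 0.018 × 0.055 = 0.00099
  S4: 0.36 × 0.025 = 0.009
  S1: 0.21 × 0.1 = 0.021
Total = 0.03099.
P(S1 | evidence) = 0.021 / 0.03099 ≈ 0.6776.

0.6776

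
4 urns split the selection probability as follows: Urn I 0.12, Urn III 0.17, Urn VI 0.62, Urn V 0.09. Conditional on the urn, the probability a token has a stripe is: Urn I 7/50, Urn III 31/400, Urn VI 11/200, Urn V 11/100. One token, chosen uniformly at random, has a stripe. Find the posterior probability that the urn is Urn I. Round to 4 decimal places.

Compute prior × likelihood for every hypothesis:
  Urn I: 0.12 × 0.14 = 0.0168
  Urn III: 0.17 × 0.0775 = 0.013175
  Urn VI: 0.62 × 0.055 = 0.0341
  Urn V: 0.09 × 0.11 = 0.0099
Normalizing constant = 0.073975.
P(Urn I | evidence) = 0.0168 / 0.073975 ≈ 0.2271.

0.2271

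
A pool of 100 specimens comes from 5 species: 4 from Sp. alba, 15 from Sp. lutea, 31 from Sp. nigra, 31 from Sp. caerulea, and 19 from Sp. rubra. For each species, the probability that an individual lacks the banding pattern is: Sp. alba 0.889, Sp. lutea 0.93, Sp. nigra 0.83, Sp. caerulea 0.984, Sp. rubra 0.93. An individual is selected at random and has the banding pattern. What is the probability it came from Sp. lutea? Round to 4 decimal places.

0.1222

Taking complements, P(banded | each) = Sp. alba 0.111, Sp. lutea 0.07, Sp. nigra 0.17, Sp. caerulea 0.016, Sp. rubra 0.07.
By Bayes' rule, posterior ∝ prior × likelihood:
  Sp. alba: 0.04 × 0.111 = 0.00444
  Sp. lutea: 0.15 × 0.07 = 0.0105
  Sp. nigra: 0.31 × 0.17 = 0.0527
  Sp. caerulea: 0.31 × 0.016 = 0.00496
  Sp. rubra: 0.19 × 0.07 = 0.0133
Sum = 0.0859.
P(Sp. lutea | evidence) = 0.0105 / 0.0859 ≈ 0.1222.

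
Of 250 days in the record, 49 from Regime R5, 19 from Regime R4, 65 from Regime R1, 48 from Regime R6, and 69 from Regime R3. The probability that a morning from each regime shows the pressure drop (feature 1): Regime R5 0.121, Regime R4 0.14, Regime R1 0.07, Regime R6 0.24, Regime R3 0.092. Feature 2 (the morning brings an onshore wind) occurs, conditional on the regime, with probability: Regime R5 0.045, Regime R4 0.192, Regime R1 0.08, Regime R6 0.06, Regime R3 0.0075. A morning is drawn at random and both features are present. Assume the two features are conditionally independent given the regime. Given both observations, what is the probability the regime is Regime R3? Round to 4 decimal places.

0.0253

Unnormalized posteriors (prior × likelihood):
  Regime R5: 0.196 × 0.121 × 0.045 = 0.00106722
  Regime R4: 0.076 × 0.14 × 0.192 = 0.00204288
  Regime R1: 0.26 × 0.07 × 0.08 = 0.001456
  Regime R6: 0.192 × 0.24 × 0.06 = 0.0027648
  Regime R3: 0.276 × 0.092 × 0.0075 = 0.00019044
Sum = 0.00752134.
P(Regime R3 | evidence) = 0.00019044 / 0.00752134 ≈ 0.0253.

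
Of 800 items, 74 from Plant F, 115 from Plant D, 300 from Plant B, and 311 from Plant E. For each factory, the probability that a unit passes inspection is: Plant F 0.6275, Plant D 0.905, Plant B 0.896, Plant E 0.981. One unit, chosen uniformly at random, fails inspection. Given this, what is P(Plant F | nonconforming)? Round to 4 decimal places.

0.3646

Taking complements, P(nonconforming | each) = Plant F 0.3725, Plant D 0.095, Plant B 0.104, Plant E 0.019.
Unnormalized posteriors (prior × likelihood):
  Plant F: 0.0925 × 0.3725 = 0.03445625
  Plant D: 0.14375 × 0.095 = 0.01365625
  Plant B: 0.375 × 0.104 = 0.039
  Plant E: 0.38875 × 0.019 = 0.00738625
Normalizing constant = 0.09449875.
P(Plant F | evidence) = 0.03445625 / 0.09449875 ≈ 0.3646.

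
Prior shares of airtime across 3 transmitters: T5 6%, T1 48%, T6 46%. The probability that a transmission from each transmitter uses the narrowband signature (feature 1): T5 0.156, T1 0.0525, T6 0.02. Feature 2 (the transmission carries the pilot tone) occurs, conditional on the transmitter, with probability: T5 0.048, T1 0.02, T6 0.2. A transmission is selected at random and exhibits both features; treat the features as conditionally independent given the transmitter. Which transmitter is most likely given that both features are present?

By Bayes' rule, posterior ∝ prior × likelihood:
  T5: 0.06 × 0.156 × 0.048 = 0.00044928
  T1: 0.48 × 0.0525 × 0.02 = 0.000504
  T6: 0.46 × 0.02 × 0.2 = 0.00184
Total = 0.00279328.
Largest term belongs to T6, so T6 is most probable.

T6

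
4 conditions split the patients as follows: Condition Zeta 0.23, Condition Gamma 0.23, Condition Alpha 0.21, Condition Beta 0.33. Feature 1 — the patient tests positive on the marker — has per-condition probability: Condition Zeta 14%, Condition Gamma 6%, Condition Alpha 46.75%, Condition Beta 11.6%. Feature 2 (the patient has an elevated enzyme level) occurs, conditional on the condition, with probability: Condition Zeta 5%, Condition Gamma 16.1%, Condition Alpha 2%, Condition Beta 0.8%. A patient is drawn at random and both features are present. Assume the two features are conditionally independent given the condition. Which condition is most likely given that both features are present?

Condition Gamma

Unnormalized posteriors (prior × likelihood):
  Condition Zeta: 0.23 × 0.14 × 0.05 = 0.00161
  Condition Gamma: 0.23 × 0.06 × 0.161 = 0.0022218
  Condition Alpha: 0.21 × 0.4675 × 0.02 = 0.0019635
  Condition Beta: 0.33 × 0.116 × 0.008 = 0.00030624
Normalizing constant = 0.00610154.
Largest term belongs to Condition Gamma, so Condition Gamma is most probable.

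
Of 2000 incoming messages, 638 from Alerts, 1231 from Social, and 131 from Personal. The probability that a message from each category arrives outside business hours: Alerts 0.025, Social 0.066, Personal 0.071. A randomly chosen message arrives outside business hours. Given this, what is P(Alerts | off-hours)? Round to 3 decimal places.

0.150

Unnormalized posteriors (prior × likelihood):
  Alerts: 0.319 × 0.025 = 0.007975
  Social: 0.6155 × 0.066 = 0.040623
  Personal: 0.0655 × 0.071 = 0.0046505
Sum = 0.0532485.
P(Alerts | evidence) = 0.007975 / 0.0532485 ≈ 0.150.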